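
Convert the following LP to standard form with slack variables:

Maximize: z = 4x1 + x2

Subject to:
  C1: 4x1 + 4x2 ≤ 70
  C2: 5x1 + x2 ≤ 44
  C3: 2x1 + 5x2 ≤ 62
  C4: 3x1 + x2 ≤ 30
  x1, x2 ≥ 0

max z = 4x1 + x2

s.t.
  4x1 + 4x2 + s1 = 70
  5x1 + x2 + s2 = 44
  2x1 + 5x2 + s3 = 62
  3x1 + x2 + s4 = 30
  x1, x2, s1, s2, s3, s4 ≥ 0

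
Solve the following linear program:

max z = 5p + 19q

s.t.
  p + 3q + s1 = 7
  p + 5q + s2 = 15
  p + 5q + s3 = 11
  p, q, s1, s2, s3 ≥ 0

Evaluate the objective at each vertex of the feasible region:
  z(0, 0) = 0
  z(7, 0) = 35
  z(1, 2) = 43  ←
  z(0, 2.2) = 41.8
The maximum is at p = 1, q = 2.

p = 1, q = 2, z = 43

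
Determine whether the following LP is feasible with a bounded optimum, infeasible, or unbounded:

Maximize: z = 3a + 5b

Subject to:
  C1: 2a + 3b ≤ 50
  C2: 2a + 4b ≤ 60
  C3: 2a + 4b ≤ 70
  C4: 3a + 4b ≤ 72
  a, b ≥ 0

Feasible with a bounded optimal solution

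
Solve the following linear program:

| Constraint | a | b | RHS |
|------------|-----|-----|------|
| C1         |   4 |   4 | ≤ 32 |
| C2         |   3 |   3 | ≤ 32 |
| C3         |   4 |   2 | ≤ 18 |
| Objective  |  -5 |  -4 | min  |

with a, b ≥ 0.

Evaluate the objective at each vertex of the feasible region:
  z(0, 0) = 0
  z(4.5, 0) = -22.5
  z(1, 7) = -33  ←
  z(0, 8) = -32
The minimum is at a = 1, b = 7.

a = 1, b = 7, z = -33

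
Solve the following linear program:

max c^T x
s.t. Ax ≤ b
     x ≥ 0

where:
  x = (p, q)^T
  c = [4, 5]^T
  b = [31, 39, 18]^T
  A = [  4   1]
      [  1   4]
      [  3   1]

Evaluate the objective at each vertex of the feasible region:
  z(0, 0) = 0
  z(6, 0) = 24
  z(3, 9) = 57  ←
  z(0, 9.75) = 48.75
The maximum is at p = 3, q = 9.

p = 3, q = 9, z = 57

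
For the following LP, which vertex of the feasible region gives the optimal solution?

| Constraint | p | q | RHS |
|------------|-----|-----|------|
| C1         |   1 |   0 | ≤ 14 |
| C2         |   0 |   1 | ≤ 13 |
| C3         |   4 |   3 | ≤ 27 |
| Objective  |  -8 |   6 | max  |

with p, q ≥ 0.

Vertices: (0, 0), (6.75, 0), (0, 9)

Evaluate the objective at each vertex of the feasible region:
  z(0, 0) = 0
  z(6.75, 0) = -54
  z(0, 9) = 54  ←
The maximum is at p = 0, q = 9.

(0, 9)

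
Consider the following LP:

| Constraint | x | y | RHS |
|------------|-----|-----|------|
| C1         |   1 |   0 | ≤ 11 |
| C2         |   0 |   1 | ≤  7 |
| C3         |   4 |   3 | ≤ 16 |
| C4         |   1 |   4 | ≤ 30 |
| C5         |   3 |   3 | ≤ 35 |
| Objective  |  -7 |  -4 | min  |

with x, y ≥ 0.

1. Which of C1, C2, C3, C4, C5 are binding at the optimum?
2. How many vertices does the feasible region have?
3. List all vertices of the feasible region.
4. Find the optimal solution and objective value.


1. C3
2. 3
3. (0, 0), (4, 0), (0, 5.333)
4. x = 4, y = 0, z = -28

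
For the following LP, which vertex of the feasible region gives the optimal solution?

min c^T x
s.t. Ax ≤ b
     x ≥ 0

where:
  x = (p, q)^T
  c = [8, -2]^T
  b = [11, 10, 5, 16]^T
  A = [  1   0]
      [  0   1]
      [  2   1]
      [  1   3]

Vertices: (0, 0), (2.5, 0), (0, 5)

Evaluate the objective at each vertex of the feasible region:
  z(0, 0) = 0
  z(2.5, 0) = 20
  z(0, 5) = -10  ←
The minimum is at p = 0, q = 5.

(0, 5)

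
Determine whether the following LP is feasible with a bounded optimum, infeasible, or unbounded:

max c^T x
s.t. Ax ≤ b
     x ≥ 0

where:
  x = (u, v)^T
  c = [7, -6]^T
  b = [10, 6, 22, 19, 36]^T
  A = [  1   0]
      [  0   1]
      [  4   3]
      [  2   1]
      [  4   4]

Feasible with a bounded optimal solution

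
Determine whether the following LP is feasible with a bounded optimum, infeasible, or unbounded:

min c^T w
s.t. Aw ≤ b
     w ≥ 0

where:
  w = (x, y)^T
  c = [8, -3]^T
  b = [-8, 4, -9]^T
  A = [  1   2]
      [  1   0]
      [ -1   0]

Infeasible (no feasible solution exists)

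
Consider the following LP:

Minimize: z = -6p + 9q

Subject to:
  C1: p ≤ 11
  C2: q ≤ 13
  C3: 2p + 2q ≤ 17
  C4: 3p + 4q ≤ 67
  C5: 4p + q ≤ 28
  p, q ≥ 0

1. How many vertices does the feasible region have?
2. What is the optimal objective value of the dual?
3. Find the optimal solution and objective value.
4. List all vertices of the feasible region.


1. 4
2. -42
3. p = 7, q = 0, z = -42
4. (0, 0), (7, 0), (6.5, 2), (0, 8.5)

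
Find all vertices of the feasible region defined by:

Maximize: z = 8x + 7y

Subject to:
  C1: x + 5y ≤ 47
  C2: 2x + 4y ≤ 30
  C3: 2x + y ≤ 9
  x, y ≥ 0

(0, 0), (4.5, 0), (1, 7), (0, 7.5)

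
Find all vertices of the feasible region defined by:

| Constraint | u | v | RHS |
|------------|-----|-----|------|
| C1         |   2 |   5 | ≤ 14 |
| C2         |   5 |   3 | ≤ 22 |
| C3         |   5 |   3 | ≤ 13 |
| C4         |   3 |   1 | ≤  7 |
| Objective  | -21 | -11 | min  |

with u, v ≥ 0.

(0, 0), (2.333, 0), (2, 1), (1.211, 2.316), (0, 2.8)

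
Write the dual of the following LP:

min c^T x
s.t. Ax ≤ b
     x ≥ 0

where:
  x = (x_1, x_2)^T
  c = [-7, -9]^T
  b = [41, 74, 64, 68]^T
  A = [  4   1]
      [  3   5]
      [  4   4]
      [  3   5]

Primal min cᵀx s.t. Ax ≤ b, x ≥ 0  →  Dual max −bᵀy s.t. Aᵀy ≥ −c, y ≥ 0.

Maximize: z = -41y1 - 74y2 - 64y3 - 68y4

Subject to:
  4y1 + 3y2 + 4y3 + 3y4 ≥ 7
  y1 + 5y2 + 4y3 + 5y4 ≥ 9
  y1, y2, y3, y4 ≥ 0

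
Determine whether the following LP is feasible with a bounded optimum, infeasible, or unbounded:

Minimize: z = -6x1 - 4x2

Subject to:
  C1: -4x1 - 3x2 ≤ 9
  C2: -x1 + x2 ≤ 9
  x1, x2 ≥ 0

Unbounded (objective can decrease without bound)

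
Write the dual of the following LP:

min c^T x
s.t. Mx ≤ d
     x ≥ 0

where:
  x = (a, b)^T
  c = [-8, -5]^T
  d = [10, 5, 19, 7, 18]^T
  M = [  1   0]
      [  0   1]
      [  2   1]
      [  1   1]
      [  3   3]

Primal min cᵀx s.t. Ax ≤ b, x ≥ 0  →  Dual max −bᵀy s.t. Aᵀy ≥ −c, y ≥ 0.

Maximize: z = -10y1 - 5y2 - 19y3 - 7y4 - 18y5

Subject to:
  y1 + 2y3 + y4 + 3y5 ≥ 8
  y2 + y3 + y4 + 3y5 ≥ 5
  y1, y2, y3, y4, y5 ≥ 0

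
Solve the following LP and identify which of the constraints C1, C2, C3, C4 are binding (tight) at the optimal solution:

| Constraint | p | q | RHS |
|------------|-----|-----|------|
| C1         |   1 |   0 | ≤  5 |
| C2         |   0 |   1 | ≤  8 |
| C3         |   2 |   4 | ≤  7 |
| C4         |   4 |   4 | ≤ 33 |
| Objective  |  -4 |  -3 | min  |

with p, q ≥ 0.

At p = 3.5, q = 0, compute slack b - a·x for each constraint:
  C1: 5 − 3.5 = 1.5  (slack)
  C2: 8 − 0 = 8  (slack)
  C3: 7 − 7 = 0  (binding)
  C4: 33 − 14 = 19  (slack)

Optimal: p = 3.5, q = 0
Binding: C3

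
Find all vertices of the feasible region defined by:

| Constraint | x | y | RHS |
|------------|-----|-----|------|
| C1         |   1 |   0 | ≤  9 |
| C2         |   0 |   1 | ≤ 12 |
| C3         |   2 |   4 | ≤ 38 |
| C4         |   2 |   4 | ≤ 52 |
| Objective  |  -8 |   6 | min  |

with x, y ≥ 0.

(0, 0), (9, 0), (9, 5), (0, 9.5)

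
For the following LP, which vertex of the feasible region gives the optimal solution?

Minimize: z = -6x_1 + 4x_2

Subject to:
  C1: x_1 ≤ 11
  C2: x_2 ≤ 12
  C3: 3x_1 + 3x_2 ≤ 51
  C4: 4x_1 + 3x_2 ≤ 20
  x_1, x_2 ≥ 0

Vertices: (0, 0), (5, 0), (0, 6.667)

Evaluate the objective at each vertex of the feasible region:
  z(0, 0) = 0
  z(5, 0) = -30  ←
  z(0, 6.667) = 26.67
The minimum is at x_1 = 5, x_2 = 0.

(5, 0)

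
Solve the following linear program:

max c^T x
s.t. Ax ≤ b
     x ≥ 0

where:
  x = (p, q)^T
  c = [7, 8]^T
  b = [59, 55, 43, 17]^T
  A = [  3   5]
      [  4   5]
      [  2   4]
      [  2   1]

Evaluate the objective at each vertex of the feasible region:
  z(0, 0) = 0
  z(8.5, 0) = 59.5
  z(5, 7) = 91  ←
  z(0.8333, 10.33) = 88.5
  z(0, 10.75) = 86
The maximum is at p = 5, q = 7.

p = 5, q = 7, z = 91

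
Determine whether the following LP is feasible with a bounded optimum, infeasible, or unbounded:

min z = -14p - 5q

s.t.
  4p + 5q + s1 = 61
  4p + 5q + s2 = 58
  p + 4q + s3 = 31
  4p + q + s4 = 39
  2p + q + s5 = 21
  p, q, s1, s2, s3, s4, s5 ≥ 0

Feasible with a bounded optimal solution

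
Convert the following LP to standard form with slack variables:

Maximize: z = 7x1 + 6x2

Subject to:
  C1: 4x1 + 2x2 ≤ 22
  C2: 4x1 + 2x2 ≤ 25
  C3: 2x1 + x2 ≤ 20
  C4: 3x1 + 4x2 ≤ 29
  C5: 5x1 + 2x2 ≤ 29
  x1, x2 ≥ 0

max z = 7x1 + 6x2

s.t.
  4x1 + 2x2 + s1 = 22
  4x1 + 2x2 + s2 = 25
  2x1 + x2 + s3 = 20
  3x1 + 4x2 + s4 = 29
  5x1 + 2x2 + s5 = 29
  x1, x2, s1, s2, s3, s4, s5 ≥ 0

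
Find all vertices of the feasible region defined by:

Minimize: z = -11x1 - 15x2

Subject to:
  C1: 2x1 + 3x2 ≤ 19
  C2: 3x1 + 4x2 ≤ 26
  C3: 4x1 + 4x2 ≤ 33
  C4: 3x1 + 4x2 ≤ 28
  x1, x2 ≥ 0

(0, 0), (8.25, 0), (7, 1.25), (2, 5), (0, 6.333)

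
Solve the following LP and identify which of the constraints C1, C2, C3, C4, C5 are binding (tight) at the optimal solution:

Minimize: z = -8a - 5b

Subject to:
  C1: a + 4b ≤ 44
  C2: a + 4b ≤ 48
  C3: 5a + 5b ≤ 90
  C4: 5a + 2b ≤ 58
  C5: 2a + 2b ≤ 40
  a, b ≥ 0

At a = 8, b = 9, compute slack b - a·x for each constraint:
  C1: 44 − 44 = 0  (binding)
  C2: 48 − 44 = 4  (slack)
  C3: 90 − 85 = 5  (slack)
  C4: 58 − 58 = 0  (binding)
  C5: 40 − 34 = 6  (slack)

Optimal: a = 8, b = 9
Binding: C1, C4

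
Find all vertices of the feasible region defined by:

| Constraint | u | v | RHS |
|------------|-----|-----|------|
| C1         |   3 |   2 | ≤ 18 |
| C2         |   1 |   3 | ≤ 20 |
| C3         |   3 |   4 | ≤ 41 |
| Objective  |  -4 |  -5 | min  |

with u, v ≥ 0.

(0, 0), (6, 0), (2, 6), (0, 6.667)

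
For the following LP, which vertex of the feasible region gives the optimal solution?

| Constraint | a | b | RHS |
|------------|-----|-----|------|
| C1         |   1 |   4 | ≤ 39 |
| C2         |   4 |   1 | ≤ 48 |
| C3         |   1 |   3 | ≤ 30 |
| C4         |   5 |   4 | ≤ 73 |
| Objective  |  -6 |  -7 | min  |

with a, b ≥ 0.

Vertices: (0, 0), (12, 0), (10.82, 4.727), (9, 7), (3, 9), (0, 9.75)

Evaluate the objective at each vertex of the feasible region:
  z(0, 0) = 0
  z(12, 0) = -72
  z(10.82, 4.727) = -98
  z(9, 7) = -103  ←
  z(3, 9) = -81
  z(0, 9.75) = -68.25
The minimum is at a = 9, b = 7.

(9, 7)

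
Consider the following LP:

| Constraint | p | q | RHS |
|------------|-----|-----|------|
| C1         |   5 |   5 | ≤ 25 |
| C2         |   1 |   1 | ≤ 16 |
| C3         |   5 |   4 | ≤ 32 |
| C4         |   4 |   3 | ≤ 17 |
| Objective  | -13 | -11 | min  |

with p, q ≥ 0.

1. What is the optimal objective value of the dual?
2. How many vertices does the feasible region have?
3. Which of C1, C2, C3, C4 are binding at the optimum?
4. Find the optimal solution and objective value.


1. -59
2. 4
3. C1, C4
4. p = 2, q = 3, z = -59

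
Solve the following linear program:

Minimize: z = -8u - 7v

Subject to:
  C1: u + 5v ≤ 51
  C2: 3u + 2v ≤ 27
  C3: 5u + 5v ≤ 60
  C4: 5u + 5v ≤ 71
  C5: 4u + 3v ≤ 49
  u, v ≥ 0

Evaluate the objective at each vertex of the feasible region:
  z(0, 0) = 0
  z(9, 0) = -72
  z(3, 9) = -87  ←
  z(2.25, 9.75) = -86.25
  z(0, 10.2) = -71.4
The minimum is at u = 3, v = 9.

u = 3, v = 9, z = -87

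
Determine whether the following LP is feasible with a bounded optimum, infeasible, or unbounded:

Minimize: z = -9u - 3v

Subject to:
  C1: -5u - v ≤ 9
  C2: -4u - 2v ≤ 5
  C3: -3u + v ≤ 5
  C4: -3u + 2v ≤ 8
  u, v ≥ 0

Unbounded (objective can decrease without bound)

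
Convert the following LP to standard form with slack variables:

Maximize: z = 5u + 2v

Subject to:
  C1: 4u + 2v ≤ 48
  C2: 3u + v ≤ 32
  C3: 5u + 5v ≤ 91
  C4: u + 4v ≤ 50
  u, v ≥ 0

max z = 5u + 2v

s.t.
  4u + 2v + s1 = 48
  3u + v + s2 = 32
  5u + 5v + s3 = 91
  u + 4v + s4 = 50
  u, v, s1, s2, s3, s4 ≥ 0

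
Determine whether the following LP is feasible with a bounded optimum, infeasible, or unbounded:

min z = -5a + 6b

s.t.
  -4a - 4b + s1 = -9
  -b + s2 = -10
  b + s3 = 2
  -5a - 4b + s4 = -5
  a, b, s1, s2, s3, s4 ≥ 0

Infeasible (no feasible solution exists)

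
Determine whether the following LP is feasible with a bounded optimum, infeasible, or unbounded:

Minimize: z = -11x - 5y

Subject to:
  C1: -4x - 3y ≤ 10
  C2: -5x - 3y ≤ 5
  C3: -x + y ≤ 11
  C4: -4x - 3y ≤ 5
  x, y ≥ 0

Unbounded (objective can decrease without bound)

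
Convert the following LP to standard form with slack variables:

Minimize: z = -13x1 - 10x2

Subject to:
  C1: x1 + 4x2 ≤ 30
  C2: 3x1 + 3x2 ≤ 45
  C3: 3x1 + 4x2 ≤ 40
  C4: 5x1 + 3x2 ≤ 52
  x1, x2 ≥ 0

min z = -13x1 - 10x2

s.t.
  x1 + 4x2 + s1 = 30
  3x1 + 3x2 + s2 = 45
  3x1 + 4x2 + s3 = 40
  5x1 + 3x2 + s4 = 52
  x1, x2, s1, s2, s3, s4 ≥ 0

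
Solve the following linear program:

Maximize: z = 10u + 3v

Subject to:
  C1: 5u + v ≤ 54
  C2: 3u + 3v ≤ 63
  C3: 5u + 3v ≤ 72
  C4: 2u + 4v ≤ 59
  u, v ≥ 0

Evaluate the objective at each vertex of the feasible region:
  z(0, 0) = 0
  z(10.8, 0) = 108
  z(9, 9) = 117  ←
  z(7.929, 10.79) = 111.6
  z(0, 14.75) = 44.25
The maximum is at u = 9, v = 9.

u = 9, v = 9, z = 117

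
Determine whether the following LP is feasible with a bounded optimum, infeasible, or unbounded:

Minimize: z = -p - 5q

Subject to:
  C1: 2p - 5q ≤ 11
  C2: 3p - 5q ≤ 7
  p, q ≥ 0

Unbounded (objective can decrease without bound)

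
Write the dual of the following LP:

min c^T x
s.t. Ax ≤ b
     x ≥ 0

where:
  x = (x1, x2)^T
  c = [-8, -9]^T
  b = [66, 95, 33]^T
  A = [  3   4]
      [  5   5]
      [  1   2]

Primal min cᵀx s.t. Ax ≤ b, x ≥ 0  →  Dual max −bᵀy s.t. Aᵀy ≥ −c, y ≥ 0.

Maximize: z = -66y1 - 95y2 - 33y3

Subject to:
  3y1 + 5y2 + y3 ≥ 8
  4y1 + 5y2 + 2y3 ≥ 9
  y1, y2, y3 ≥ 0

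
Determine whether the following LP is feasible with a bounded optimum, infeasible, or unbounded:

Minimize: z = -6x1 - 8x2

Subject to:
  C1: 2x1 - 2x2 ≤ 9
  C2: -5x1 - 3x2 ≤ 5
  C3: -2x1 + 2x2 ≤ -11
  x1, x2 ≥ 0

Infeasible (no feasible solution exists)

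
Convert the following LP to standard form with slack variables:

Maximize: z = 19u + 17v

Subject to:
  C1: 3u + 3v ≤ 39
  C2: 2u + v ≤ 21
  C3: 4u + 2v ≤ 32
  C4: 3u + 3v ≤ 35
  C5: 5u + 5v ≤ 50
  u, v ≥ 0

max z = 19u + 17v

s.t.
  3u + 3v + s1 = 39
  2u + v + s2 = 21
  4u + 2v + s3 = 32
  3u + 3v + s4 = 35
  5u + 5v + s5 = 50
  u, v, s1, s2, s3, s4, s5 ≥ 0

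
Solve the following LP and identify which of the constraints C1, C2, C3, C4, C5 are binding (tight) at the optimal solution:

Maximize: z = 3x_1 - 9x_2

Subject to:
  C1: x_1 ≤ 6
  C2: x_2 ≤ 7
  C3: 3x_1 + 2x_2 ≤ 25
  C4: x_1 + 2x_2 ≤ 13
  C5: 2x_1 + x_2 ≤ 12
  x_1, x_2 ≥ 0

At x_1 = 6, x_2 = 0, compute slack b - a·x for each constraint:
  C1: 6 − 6 = 0  (binding)
  C2: 7 − 0 = 7  (slack)
  C3: 25 − 18 = 7  (slack)
  C4: 13 − 6 = 7  (slack)
  C5: 12 − 12 = 0  (binding)

Optimal: x_1 = 6, x_2 = 0
Binding: C1, C5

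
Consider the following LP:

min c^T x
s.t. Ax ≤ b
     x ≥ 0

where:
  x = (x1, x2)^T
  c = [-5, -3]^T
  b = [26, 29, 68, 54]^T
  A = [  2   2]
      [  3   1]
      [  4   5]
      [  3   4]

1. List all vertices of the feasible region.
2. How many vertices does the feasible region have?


1. (0, 0), (9.667, 0), (8, 5), (0, 13)
2. 4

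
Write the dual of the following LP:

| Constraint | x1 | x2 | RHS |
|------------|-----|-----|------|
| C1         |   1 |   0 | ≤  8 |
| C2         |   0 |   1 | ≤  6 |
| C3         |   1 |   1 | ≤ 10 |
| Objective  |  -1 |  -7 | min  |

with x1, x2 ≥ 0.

Primal min cᵀx s.t. Ax ≤ b, x ≥ 0  →  Dual max −bᵀy s.t. Aᵀy ≥ −c, y ≥ 0.

Maximize: z = -8y1 - 6y2 - 10y3

Subject to:
  y1 + y3 ≥ 1
  y2 + y3 ≥ 7
  y1, y2, y3 ≥ 0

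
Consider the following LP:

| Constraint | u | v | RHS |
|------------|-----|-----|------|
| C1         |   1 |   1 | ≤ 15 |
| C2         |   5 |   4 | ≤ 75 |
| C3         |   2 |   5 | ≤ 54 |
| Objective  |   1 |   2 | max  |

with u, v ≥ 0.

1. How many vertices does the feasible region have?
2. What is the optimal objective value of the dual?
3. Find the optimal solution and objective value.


1. 4
2. 23
3. u = 7, v = 8, z = 23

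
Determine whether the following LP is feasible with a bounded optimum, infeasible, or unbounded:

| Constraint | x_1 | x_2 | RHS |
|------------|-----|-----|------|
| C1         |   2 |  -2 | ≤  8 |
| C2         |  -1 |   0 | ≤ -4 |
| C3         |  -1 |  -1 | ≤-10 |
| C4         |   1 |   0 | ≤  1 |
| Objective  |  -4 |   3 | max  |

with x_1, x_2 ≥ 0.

Infeasible (no feasible solution exists)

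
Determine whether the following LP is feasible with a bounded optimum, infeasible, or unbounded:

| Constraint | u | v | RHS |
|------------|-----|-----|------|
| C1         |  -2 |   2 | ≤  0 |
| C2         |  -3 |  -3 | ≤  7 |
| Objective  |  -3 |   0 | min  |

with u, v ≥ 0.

Unbounded (objective can decrease without bound)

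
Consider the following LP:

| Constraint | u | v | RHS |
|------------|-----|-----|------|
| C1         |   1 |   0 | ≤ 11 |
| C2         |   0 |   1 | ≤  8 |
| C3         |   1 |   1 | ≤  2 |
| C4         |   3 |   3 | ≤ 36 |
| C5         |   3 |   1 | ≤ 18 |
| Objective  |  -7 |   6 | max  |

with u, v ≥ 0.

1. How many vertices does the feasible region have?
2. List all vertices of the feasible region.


1. 3
2. (0, 0), (2, 0), (0, 2)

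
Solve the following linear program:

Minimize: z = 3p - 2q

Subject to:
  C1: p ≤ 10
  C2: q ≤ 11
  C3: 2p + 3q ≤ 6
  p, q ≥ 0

Evaluate the objective at each vertex of the feasible region:
  z(0, 0) = 0
  z(3, 0) = 9
  z(0, 2) = -4  ←
The minimum is at p = 0, q = 2.

p = 0, q = 2, z = -4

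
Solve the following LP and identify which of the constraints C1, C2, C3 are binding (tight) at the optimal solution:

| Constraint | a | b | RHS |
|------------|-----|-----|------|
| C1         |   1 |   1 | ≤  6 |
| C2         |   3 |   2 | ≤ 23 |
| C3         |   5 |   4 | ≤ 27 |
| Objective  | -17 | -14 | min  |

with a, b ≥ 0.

At a = 3, b = 3, compute slack b - a·x for each constraint:
  C1: 6 − 6 = 0  (binding)
  C2: 23 − 15 = 8  (slack)
  C3: 27 − 27 = 0  (binding)

Optimal: a = 3, b = 3
Binding: C1, C3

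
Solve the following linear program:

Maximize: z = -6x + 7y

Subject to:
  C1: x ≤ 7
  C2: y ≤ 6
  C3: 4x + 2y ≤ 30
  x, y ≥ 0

Evaluate the objective at each vertex of the feasible region:
  z(0, 0) = 0
  z(7, 0) = -42
  z(7, 1) = -35
  z(4.5, 6) = 15
  z(0, 6) = 42  ←
The maximum is at x = 0, y = 6.

x = 0, y = 6, z = 42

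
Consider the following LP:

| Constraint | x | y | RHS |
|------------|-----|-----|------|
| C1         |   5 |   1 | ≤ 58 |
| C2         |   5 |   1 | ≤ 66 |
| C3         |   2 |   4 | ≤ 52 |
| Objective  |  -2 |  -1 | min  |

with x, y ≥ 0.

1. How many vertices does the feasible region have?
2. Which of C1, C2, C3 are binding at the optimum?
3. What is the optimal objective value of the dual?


1. 4
2. C1, C3
3. -28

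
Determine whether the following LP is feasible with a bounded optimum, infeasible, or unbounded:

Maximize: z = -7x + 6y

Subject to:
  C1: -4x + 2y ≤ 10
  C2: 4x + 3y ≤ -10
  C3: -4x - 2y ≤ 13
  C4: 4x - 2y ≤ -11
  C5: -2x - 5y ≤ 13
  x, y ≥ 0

Infeasible (no feasible solution exists)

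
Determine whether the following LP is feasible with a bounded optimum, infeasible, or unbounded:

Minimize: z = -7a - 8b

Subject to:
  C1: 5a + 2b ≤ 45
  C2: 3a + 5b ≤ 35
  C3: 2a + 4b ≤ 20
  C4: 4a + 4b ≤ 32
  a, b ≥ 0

Feasible with a bounded optimal solution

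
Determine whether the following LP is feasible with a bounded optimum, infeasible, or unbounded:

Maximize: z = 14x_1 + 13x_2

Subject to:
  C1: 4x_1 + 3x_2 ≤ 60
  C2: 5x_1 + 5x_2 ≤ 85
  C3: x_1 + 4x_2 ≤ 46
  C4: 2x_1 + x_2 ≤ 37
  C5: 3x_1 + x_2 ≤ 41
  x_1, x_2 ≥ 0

Feasible with a bounded optimal solution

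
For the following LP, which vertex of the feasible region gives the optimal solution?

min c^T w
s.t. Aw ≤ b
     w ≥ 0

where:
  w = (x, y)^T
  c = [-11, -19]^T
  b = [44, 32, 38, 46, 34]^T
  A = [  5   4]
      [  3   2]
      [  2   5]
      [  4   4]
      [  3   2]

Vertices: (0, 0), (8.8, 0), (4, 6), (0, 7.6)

Evaluate the objective at each vertex of the feasible region:
  z(0, 0) = 0
  z(8.8, 0) = -96.8
  z(4, 6) = -158  ←
  z(0, 7.6) = -144.4
The minimum is at x = 4, y = 6.

(4, 6)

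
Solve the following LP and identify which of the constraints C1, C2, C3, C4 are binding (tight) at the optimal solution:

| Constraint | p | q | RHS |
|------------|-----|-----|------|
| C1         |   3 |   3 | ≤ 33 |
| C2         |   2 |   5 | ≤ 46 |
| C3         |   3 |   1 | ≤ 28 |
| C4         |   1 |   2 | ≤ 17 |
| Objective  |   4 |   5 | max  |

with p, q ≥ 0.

At p = 5, q = 6, compute slack b - a·x for each constraint:
  C1: 33 − 33 = 0  (binding)
  C2: 46 − 40 = 6  (slack)
  C3: 28 − 21 = 7  (slack)
  C4: 17 − 17 = 0  (binding)

Optimal: p = 5, q = 6
Binding: C1, C4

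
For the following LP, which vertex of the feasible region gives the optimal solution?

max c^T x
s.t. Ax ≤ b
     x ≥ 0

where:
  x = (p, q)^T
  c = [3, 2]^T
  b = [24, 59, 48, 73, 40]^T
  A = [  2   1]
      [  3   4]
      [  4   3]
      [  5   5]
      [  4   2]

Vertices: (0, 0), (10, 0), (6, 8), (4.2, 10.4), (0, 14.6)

Evaluate the objective at each vertex of the feasible region:
  z(0, 0) = 0
  z(10, 0) = 30
  z(6, 8) = 34  ←
  z(4.2, 10.4) = 33.4
  z(0, 14.6) = 29.2
The maximum is at p = 6, q = 8.

(6, 8)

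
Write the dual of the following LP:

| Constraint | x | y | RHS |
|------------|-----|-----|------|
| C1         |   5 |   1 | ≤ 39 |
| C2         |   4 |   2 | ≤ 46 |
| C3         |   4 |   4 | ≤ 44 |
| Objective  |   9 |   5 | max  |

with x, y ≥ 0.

Primal max cᵀx s.t. Ax ≤ b, x ≥ 0  →  Dual min bᵀy s.t. Aᵀy ≥ c, y ≥ 0.

Minimize: z = 39y1 + 46y2 + 44y3

Subject to:
  5y1 + 4y2 + 4y3 ≥ 9
  y1 + 2y2 + 4y3 ≥ 5
  y1, y2, y3 ≥ 0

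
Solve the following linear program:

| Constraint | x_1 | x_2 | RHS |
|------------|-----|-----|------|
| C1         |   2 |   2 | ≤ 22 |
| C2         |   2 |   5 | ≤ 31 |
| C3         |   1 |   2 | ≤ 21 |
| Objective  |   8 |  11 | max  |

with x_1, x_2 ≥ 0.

Evaluate the objective at each vertex of the feasible region:
  z(0, 0) = 0
  z(11, 0) = 88
  z(8, 3) = 97  ←
  z(0, 6.2) = 68.2
The maximum is at x_1 = 8, x_2 = 3.

x_1 = 8, x_2 = 3, z = 97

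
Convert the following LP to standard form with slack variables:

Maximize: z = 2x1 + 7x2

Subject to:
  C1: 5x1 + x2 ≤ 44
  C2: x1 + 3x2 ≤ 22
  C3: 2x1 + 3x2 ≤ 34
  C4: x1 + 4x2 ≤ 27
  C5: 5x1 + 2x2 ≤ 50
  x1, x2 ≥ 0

max z = 2x1 + 7x2

s.t.
  5x1 + x2 + s1 = 44
  x1 + 3x2 + s2 = 22
  2x1 + 3x2 + s3 = 34
  x1 + 4x2 + s4 = 27
  5x1 + 2x2 + s5 = 50
  x1, x2, s1, s2, s3, s4, s5 ≥ 0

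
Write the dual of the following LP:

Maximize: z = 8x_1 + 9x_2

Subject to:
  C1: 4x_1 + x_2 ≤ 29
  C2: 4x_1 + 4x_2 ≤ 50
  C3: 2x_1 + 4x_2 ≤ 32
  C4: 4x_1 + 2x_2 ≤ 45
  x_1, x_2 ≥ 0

Primal max cᵀx s.t. Ax ≤ b, x ≥ 0  →  Dual min bᵀy s.t. Aᵀy ≥ c, y ≥ 0.

Minimize: z = 29y1 + 50y2 + 32y3 + 45y4

Subject to:
  4y1 + 4y2 + 2y3 + 4y4 ≥ 8
  y1 + 4y2 + 4y3 + 2y4 ≥ 9
  y1, y2, y3, y4 ≥ 0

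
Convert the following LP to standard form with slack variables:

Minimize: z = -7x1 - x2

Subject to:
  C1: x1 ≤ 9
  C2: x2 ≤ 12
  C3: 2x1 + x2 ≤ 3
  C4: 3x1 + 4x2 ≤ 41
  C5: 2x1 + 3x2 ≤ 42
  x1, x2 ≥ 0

min z = -7x1 - x2

s.t.
  x1 + s1 = 9
  x2 + s2 = 12
  2x1 + x2 + s3 = 3
  3x1 + 4x2 + s4 = 41
  2x1 + 3x2 + s5 = 42
  x1, x2, s1, s2, s3, s4, s5 ≥ 0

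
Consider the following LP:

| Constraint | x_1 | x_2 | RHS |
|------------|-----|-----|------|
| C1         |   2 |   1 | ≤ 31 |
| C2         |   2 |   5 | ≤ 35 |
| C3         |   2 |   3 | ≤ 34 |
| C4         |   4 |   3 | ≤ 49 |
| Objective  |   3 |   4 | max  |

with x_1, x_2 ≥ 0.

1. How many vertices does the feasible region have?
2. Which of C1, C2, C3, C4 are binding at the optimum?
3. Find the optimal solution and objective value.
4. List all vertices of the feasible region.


1. 4
2. C2, C4
3. x_1 = 10, x_2 = 3, z = 42
4. (0, 0), (12.25, 0), (10, 3), (0, 7)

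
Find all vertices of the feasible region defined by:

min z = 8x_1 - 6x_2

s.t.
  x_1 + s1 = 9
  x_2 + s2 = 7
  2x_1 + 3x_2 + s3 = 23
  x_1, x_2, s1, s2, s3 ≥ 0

(0, 0), (9, 0), (9, 1.667), (1, 7), (0, 7)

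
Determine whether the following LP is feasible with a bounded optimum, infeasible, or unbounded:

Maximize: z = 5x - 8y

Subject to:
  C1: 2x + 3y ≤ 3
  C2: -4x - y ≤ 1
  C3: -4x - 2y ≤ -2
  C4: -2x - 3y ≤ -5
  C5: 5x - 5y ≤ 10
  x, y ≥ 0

Infeasible (no feasible solution exists)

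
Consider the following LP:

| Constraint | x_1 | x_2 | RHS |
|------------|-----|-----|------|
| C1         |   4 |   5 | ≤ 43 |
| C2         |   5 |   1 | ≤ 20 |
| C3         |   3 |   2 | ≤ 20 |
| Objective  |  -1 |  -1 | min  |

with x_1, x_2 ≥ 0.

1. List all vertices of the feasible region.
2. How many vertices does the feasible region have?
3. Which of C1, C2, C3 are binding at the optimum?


1. (0, 0), (4, 0), (2.857, 5.714), (2, 7), (0, 8.6)
2. 5
3. C1, C3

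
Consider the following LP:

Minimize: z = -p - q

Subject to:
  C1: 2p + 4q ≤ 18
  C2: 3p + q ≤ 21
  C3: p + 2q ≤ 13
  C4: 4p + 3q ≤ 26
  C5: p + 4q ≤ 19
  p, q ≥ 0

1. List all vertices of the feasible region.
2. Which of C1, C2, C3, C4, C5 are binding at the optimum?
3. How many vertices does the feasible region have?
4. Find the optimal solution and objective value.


1. (0, 0), (6.5, 0), (5, 2), (0, 4.5)
2. C1, C4
3. 4
4. p = 5, q = 2, z = -7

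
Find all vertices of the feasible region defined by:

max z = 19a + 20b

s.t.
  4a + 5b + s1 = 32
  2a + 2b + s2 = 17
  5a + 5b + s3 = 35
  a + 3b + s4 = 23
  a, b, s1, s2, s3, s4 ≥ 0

(0, 0), (7, 0), (3, 4), (0, 6.4)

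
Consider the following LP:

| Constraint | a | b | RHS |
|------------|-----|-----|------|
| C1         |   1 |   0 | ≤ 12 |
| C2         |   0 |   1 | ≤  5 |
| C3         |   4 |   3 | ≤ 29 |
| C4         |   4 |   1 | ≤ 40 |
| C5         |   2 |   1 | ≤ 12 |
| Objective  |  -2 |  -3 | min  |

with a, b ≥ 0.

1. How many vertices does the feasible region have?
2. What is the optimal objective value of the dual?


1. 4
2. -22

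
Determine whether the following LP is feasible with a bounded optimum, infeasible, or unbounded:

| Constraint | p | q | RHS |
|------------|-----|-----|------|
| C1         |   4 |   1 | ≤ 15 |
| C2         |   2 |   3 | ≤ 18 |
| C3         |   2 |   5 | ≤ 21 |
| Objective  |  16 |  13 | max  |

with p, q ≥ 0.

Feasible with a bounded optimal solution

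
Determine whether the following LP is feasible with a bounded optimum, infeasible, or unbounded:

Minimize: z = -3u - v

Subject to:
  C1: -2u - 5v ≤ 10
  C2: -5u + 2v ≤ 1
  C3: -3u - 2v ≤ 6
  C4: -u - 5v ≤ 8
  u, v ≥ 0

Unbounded (objective can decrease without bound)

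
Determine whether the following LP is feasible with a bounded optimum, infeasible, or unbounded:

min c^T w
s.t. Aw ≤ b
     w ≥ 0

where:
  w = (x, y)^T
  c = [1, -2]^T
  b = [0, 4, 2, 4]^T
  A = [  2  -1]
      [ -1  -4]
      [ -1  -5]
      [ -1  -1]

Unbounded (objective can decrease without bound)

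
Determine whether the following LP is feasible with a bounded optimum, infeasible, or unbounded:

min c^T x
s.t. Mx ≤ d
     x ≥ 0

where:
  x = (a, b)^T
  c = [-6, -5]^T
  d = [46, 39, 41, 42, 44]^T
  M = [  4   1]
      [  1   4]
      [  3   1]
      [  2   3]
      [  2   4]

Feasible with a bounded optimal solution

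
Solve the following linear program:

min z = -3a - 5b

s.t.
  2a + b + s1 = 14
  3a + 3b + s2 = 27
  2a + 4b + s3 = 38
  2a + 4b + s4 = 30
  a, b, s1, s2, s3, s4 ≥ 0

Evaluate the objective at each vertex of the feasible region:
  z(0, 0) = 0
  z(7, 0) = -21
  z(5, 4) = -35
  z(3, 6) = -39  ←
  z(0, 7.5) = -37.5
The minimum is at a = 3, b = 6.

a = 3, b = 6, z = -39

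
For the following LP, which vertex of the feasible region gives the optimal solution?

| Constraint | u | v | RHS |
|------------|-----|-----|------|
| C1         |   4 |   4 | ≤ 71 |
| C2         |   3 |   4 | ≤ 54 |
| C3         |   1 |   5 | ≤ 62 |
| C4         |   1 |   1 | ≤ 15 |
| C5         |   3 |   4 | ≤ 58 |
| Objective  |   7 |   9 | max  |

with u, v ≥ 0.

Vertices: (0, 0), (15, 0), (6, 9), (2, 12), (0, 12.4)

Evaluate the objective at each vertex of the feasible region:
  z(0, 0) = 0
  z(15, 0) = 105
  z(6, 9) = 123  ←
  z(2, 12) = 122
  z(0, 12.4) = 111.6
The maximum is at u = 6, v = 9.

(6, 9)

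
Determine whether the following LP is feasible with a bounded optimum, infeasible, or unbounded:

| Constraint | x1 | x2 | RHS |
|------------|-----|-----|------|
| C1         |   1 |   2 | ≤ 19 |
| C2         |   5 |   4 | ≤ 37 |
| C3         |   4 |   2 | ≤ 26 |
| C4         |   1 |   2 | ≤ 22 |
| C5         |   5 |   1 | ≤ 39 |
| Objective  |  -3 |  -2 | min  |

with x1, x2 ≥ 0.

Feasible with a bounded optimal solution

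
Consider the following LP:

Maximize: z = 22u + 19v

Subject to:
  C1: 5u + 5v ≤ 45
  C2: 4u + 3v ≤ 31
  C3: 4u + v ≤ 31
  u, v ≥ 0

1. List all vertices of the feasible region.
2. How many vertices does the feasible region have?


1. (0, 0), (7.75, 0), (4, 5), (0, 9)
2. 4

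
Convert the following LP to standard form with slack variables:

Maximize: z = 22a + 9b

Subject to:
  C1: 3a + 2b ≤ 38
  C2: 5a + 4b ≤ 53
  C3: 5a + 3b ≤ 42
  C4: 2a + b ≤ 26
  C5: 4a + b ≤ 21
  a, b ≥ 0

max z = 22a + 9b

s.t.
  3a + 2b + s1 = 38
  5a + 4b + s2 = 53
  5a + 3b + s3 = 42
  2a + b + s4 = 26
  4a + b + s5 = 21
  a, b, s1, s2, s3, s4, s5 ≥ 0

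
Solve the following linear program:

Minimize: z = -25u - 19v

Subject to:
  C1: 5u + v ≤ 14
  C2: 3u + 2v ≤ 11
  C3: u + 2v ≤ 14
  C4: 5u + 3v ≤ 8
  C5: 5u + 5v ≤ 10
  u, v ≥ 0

Evaluate the objective at each vertex of the feasible region:
  z(0, 0) = 0
  z(1.6, 0) = -40
  z(1, 1) = -44  ←
  z(0, 2) = -38
The minimum is at u = 1, v = 1.

u = 1, v = 1, z = -44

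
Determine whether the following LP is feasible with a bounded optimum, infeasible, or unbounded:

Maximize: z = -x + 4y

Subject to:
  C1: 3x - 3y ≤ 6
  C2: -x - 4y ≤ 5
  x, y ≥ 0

Unbounded (objective can increase without bound)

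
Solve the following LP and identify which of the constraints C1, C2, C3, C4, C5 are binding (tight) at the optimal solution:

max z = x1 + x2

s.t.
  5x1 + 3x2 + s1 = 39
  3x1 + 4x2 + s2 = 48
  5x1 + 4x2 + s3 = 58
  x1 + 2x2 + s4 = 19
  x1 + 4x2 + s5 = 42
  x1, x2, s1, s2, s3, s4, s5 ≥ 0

At x1 = 3, x2 = 8, compute slack b - a·x for each constraint:
  C1: 39 − 39 = 0  (binding)
  C2: 48 − 41 = 7  (slack)
  C3: 58 − 47 = 11  (slack)
  C4: 19 − 19 = 0  (binding)
  C5: 42 − 35 = 7  (slack)

Optimal: x1 = 3, x2 = 8
Binding: C1, C4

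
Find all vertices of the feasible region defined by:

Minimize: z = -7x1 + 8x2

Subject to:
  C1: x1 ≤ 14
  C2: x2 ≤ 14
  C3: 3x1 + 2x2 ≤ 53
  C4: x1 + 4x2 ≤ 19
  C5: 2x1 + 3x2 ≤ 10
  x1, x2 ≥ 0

(0, 0), (5, 0), (0, 3.333)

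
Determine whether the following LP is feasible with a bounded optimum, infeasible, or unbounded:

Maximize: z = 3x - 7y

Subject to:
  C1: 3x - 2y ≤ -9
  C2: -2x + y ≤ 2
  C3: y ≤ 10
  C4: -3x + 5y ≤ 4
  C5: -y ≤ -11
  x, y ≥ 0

Infeasible (no feasible solution exists)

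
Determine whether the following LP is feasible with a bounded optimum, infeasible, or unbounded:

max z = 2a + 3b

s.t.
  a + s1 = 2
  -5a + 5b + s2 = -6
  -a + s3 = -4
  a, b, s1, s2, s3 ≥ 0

Infeasible (no feasible solution exists)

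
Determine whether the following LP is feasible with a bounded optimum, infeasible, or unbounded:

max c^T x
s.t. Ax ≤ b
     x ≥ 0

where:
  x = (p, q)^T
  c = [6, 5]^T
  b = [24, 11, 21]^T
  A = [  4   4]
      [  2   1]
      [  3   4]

Feasible with a bounded optimal solution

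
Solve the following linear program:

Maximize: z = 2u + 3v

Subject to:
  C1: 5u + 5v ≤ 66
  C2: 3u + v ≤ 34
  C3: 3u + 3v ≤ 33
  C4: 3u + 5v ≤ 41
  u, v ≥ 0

Evaluate the objective at each vertex of the feasible region:
  z(0, 0) = 0
  z(11, 0) = 22
  z(7, 4) = 26  ←
  z(0, 8.2) = 24.6
The maximum is at u = 7, v = 4.

u = 7, v = 4, z = 26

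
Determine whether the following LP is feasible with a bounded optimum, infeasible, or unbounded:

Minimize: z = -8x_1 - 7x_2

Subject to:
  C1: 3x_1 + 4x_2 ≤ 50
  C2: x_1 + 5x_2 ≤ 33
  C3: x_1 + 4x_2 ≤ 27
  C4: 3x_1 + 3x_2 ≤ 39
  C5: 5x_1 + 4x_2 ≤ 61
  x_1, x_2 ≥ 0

Feasible with a bounded optimal solution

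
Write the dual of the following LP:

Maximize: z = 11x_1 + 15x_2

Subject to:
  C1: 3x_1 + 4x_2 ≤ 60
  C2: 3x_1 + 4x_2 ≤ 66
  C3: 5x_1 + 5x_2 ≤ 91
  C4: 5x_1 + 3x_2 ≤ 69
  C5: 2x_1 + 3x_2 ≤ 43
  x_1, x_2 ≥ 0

Primal max cᵀx s.t. Ax ≤ b, x ≥ 0  →  Dual min bᵀy s.t. Aᵀy ≥ c, y ≥ 0.

Minimize: z = 60y1 + 66y2 + 91y3 + 69y4 + 43y5

Subject to:
  3y1 + 3y2 + 5y3 + 5y4 + 2y5 ≥ 11
  4y1 + 4y2 + 5y3 + 3y4 + 3y5 ≥ 15
  y1, y2, y3, y4, y5 ≥ 0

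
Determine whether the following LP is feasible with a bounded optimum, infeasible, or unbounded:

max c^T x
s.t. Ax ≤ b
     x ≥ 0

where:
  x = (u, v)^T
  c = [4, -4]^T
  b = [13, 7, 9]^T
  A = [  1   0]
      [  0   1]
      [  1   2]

Feasible with a bounded optimal solution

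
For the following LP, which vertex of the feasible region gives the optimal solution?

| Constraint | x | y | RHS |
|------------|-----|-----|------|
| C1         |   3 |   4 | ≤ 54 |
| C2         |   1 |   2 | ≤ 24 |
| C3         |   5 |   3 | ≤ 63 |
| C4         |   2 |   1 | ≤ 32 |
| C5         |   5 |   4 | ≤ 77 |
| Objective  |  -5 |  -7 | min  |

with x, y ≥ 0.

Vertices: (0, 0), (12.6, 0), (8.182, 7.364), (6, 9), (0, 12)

Evaluate the objective at each vertex of the feasible region:
  z(0, 0) = 0
  z(12.6, 0) = -63
  z(8.182, 7.364) = -92.45
  z(6, 9) = -93  ←
  z(0, 12) = -84
The minimum is at x = 6, y = 9.

(6, 9)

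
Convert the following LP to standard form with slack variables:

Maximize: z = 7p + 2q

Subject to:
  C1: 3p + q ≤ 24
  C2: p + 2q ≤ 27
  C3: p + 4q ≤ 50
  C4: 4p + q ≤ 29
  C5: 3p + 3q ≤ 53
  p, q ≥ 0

max z = 7p + 2q

s.t.
  3p + q + s1 = 24
  p + 2q + s2 = 27
  p + 4q + s3 = 50
  4p + q + s4 = 29
  3p + 3q + s5 = 53
  p, q, s1, s2, s3, s4, s5 ≥ 0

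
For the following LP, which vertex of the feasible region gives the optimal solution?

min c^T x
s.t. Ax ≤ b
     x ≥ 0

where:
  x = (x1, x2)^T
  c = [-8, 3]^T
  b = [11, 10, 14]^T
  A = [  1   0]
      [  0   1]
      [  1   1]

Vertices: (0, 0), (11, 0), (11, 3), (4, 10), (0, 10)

Evaluate the objective at each vertex of the feasible region:
  z(0, 0) = 0
  z(11, 0) = -88  ←
  z(11, 3) = -79
  z(4, 10) = -2
  z(0, 10) = 30
The minimum is at x1 = 11, x2 = 0.

(11, 0)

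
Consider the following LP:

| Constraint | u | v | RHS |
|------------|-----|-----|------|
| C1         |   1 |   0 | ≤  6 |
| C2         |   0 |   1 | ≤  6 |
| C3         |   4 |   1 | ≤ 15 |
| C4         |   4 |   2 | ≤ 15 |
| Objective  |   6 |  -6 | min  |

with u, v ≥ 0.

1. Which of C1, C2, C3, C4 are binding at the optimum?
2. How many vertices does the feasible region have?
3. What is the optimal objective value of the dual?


1. C2
2. 4
3. -36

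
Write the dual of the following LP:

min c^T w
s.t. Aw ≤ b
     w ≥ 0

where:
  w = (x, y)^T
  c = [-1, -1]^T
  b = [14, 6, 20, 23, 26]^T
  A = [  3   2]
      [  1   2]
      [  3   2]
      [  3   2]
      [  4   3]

Primal min cᵀx s.t. Ax ≤ b, x ≥ 0  →  Dual max −bᵀy s.t. Aᵀy ≥ −c, y ≥ 0.

Maximize: z = -14y1 - 6y2 - 20y3 - 23y4 - 26y5

Subject to:
  3y1 + y2 + 3y3 + 3y4 + 4y5 ≥ 1
  2y1 + 2y2 + 2y3 + 2y4 + 3y5 ≥ 1
  y1, y2, y3, y4, y5 ≥ 0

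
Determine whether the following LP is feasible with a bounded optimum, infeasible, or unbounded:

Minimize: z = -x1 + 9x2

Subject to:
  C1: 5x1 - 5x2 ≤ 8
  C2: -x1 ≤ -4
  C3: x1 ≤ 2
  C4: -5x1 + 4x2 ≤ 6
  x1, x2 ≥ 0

Infeasible (no feasible solution exists)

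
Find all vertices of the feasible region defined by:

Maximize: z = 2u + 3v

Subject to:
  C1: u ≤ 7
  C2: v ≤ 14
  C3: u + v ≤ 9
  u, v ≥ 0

(0, 0), (7, 0), (7, 2), (0, 9)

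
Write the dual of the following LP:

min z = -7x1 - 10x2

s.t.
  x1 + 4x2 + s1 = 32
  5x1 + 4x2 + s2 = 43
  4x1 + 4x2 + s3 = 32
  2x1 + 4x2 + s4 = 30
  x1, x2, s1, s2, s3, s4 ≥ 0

Primal min cᵀx s.t. Ax ≤ b, x ≥ 0  →  Dual max −bᵀy s.t. Aᵀy ≥ −c, y ≥ 0.

Maximize: z = -32y1 - 43y2 - 32y3 - 30y4

Subject to:
  y1 + 5y2 + 4y3 + 2y4 ≥ 7
  4y1 + 4y2 + 4y3 + 4y4 ≥ 10
  y1, y2, y3, y4 ≥ 0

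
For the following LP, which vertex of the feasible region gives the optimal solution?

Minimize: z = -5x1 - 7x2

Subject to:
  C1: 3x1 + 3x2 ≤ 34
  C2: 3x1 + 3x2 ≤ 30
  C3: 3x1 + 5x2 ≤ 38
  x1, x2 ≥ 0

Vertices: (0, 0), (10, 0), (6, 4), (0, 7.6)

Evaluate the objective at each vertex of the feasible region:
  z(0, 0) = 0
  z(10, 0) = -50
  z(6, 4) = -58  ←
  z(0, 7.6) = -53.2
The minimum is at x1 = 6, x2 = 4.

(6, 4)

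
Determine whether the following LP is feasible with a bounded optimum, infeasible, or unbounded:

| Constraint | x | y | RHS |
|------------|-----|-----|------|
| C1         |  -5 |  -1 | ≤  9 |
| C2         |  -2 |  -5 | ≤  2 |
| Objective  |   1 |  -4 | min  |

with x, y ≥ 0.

Unbounded (objective can decrease without bound)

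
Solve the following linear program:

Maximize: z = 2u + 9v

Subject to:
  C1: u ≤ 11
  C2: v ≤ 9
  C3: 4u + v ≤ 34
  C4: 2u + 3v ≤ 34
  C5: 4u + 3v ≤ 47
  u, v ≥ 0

Evaluate the objective at each vertex of the feasible region:
  z(0, 0) = 0
  z(8.5, 0) = 17
  z(6.875, 6.5) = 72.25
  z(6.5, 7) = 76
  z(3.5, 9) = 88  ←
  z(0, 9) = 81
The maximum is at u = 3.5, v = 9.

u = 3.5, v = 9, z = 88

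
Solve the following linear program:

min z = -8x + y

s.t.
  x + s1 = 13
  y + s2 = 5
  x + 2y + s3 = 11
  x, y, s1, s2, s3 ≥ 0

Evaluate the objective at each vertex of the feasible region:
  z(0, 0) = 0
  z(11, 0) = -88  ←
  z(1, 5) = -3
  z(0, 5) = 5
The minimum is at x = 11, y = 0.

x = 11, y = 0, z = -88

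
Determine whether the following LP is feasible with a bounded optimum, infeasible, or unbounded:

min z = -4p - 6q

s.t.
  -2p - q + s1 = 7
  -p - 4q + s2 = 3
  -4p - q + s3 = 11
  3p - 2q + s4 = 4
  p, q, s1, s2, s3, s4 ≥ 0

Unbounded (objective can decrease without bound)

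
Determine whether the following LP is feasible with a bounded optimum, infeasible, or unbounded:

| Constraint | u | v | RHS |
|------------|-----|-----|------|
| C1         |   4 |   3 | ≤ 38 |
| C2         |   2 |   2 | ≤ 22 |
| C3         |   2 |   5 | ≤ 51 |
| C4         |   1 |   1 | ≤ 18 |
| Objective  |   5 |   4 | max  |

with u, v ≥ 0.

Feasible with a bounded optimal solution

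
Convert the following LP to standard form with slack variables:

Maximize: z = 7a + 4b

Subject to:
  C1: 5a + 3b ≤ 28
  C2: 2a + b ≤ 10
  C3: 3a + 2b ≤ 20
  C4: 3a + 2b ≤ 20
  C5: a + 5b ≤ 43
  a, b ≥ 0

max z = 7a + 4b

s.t.
  5a + 3b + s1 = 28
  2a + b + s2 = 10
  3a + 2b + s3 = 20
  3a + 2b + s4 = 20
  a + 5b + s5 = 43
  a, b, s1, s2, s3, s4, s5 ≥ 0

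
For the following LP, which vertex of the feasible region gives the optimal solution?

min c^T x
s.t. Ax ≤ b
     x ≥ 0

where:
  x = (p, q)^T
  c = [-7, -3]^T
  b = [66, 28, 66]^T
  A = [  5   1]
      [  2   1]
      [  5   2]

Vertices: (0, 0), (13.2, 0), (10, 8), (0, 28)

Evaluate the objective at each vertex of the feasible region:
  z(0, 0) = 0
  z(13.2, 0) = -92.4
  z(10, 8) = -94  ←
  z(0, 28) = -84
The minimum is at p = 10, q = 8.

(10, 8)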